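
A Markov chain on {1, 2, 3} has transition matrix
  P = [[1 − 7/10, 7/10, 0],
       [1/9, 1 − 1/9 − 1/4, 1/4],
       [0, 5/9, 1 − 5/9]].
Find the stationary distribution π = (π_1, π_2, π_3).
π = (200/2027, 1260/2027, 567/2027)

This is a birth-death chain on three states, which satisfies detailed balance: π_1 · P_{12} = π_2 · P_{21} and π_2 · P_{23} = π_3 · P_{32}.
From π_1 · 7/10 = π_2 · 1/9: π_2/π_1 = (7/10)/(1/9) = 63/10.
From π_2 · 1/4 = π_3 · 5/9: π_3/π_2 = (1/4)/(5/9) = 9/20.
Take π_1 proportional to 1; then unnormalized π = (1, 63/10, 567/200). Normalize by dividing by the sum 2027/200:
  π = (200/2027, 1260/2027, 567/2027).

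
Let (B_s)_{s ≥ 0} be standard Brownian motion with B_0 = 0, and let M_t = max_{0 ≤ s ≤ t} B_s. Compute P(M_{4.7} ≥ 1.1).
P(M_{4.7} ≥ 1.1) = 2·P(B_{4.7} ≥ 1.1) = 2(1 − Φ(1.1/√4.7)) ≈ 0.6119

By the reflection principle for Brownian motion, P(M_t ≥ a) = 2 · P(B_t ≥ a) for a ≥ 0. Since B_t ~ N(0, t), P(B_t ≥ 1.1) = 1 − Φ(1.1/√t) = 1 − Φ(1.1/√4.7) = 1 − Φ(0.5074). So
  P(M_{4.7} ≥ 1.1) = 2(1 − Φ(0.5074)) ≈ 0.6119.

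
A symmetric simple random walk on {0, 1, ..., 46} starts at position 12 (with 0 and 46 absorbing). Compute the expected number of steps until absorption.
E[τ | X_0 = 12] = 408

Let v_k = E[τ | X_0 = k]. Boundary: v_0 = v_46 = 0. Recurrence: v_k = 1 + (v_{k-1} + v_{k+1})/2 for 1 ≤ k ≤ 45. The particular solution to v_k − (v_{k-1} + v_{k+1})/2 = 1 is v_k = −k^2. Adding homogeneous solution A + B k and matching boundaries gives v_k = k (46 − k). Substituting k = 12: v_12 = 12 · 34 = 408.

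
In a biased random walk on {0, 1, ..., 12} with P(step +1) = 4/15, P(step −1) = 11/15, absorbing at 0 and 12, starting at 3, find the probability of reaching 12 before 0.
P(hit 12 before 0) = (1 − (11/4)^3) / (1 − (11/4)^12) = 262144/2477041515

Let u_k denote P(reach 12 before 0 | start at k). Boundary: u_0 = 0, u_12 = 1. Recurrence: u_k = 4/15·u_{k+1} + 11/15·u_{k-1} for 1 ≤ k ≤ 11. Try u_k = A + B·r^k with r = q/p = (11/15)/(4/15) = 11/4. Substitution satisfies the recurrence; boundary conditions give:
  u_k = (1 − r^k) / (1 − r^N) = (1 − (11/4)^3) / (1 − (11/4)^12) = 262144/2477041515.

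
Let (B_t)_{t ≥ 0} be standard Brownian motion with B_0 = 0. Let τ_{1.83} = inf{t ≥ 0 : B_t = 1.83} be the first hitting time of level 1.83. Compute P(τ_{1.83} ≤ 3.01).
P(τ_{1.83} ≤ 3.01) = 2(1 − Φ(1.83/√3.01)) = 2(1 − Φ(1.0548)) ≈ 0.2915

By the reflection principle for standard BM, P(τ_b ≤ t) = 2 · P(B_t ≥ b). Since B_t ~ N(0, t), P(B_t ≥ 1.83) = 1 − Φ(1.83/√t) = 1 − Φ(1.83/√3.01) = 1 − Φ(1.0548) ≈ 0.14576. Doubling: P(τ_{1.83} ≤ 3.01) ≈ 2 · 0.14576 = 0.29152 ≈ 0.2915.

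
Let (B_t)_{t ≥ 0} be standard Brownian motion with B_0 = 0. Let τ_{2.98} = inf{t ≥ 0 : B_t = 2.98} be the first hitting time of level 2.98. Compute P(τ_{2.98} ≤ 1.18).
P(τ_{2.98} ≤ 1.18) = 2(1 − Φ(2.98/√1.18)) = 2(1 − Φ(2.7433)) ≈ 0.0061

By the reflection principle for standard BM, P(τ_b ≤ t) = 2 · P(B_t ≥ b). Since B_t ~ N(0, t), P(B_t ≥ 2.98) = 1 − Φ(2.98/√t) = 1 − Φ(2.98/√1.18) = 1 − Φ(2.7433) ≈ 0.00304. Doubling: P(τ_{2.98} ≤ 1.18) ≈ 2 · 0.00304 = 0.00608 ≈ 0.0061.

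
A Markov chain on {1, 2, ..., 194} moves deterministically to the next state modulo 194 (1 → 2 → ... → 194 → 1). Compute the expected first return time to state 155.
E[T_155 | X_0 = 155] = 194

The chain cycles deterministically, so starting at state 155 it returns in exactly 194 steps. Equivalently, the stationary distribution is uniform π_j = 1/194 for every state j, so by Kac's formula E[T_155] = 1/π_155 = 194.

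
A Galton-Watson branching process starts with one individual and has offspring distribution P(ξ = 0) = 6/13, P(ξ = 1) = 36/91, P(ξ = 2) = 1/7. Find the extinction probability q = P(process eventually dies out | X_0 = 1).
q = 1

Mean offspring μ = 0·6/13 + 1·36/91 + 2·1/7 = 62/91 ≤ 1. For μ ≤ 1 with offspring not concentrated at 1, the Galton-Watson process goes extinct almost surely, so q = 1.
(Algebraic check: The pgf is f(s) = 6/13 + 36/91·s + 1/7·s². The extinction probability q is the smallest fixed point of f in [0, 1]. Setting s = f(s):
  1/7·s² + (36/91 − 1)·s + 6/13 = 0
  1/7·s² − (6/13 + 1/7)·s + 6/13 = 0
which factors as (s − 1)·(1/7·s − 6/13) = 0, giving roots s = 1 and s = (6/13)/(1/7) = 42/13. Since 42/13 ≥ 1, the smallest root in [0, 1] is s = 1.)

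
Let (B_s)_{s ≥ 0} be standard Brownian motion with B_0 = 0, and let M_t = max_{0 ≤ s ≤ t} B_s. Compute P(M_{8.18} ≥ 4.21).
P(M_{8.18} ≥ 4.21) = 2·P(B_{8.18} ≥ 4.21) = 2(1 − Φ(4.21/√8.18)) ≈ 0.1410

By the reflection principle for Brownian motion, P(M_t ≥ a) = 2 · P(B_t ≥ a) for a ≥ 0. Since B_t ~ N(0, t), P(B_t ≥ 4.21) = 1 − Φ(4.21/√t) = 1 − Φ(4.21/√8.18) = 1 − Φ(1.4720). So
  P(M_{8.18} ≥ 4.21) = 2(1 − Φ(1.4720)) ≈ 0.1410.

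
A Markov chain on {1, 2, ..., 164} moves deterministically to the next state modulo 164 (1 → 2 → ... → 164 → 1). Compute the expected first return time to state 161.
E[T_161 | X_0 = 161] = 164

The chain cycles deterministically, so starting at state 161 it returns in exactly 164 steps. Equivalently, the stationary distribution is uniform π_j = 1/164 for every state j, so by Kac's formula E[T_161] = 1/π_161 = 164.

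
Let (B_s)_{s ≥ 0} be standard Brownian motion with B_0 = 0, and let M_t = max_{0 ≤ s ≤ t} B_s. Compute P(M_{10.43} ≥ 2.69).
P(M_{10.43} ≥ 2.69) = 2·P(B_{10.43} ≥ 2.69) = 2(1 − Φ(2.69/√10.43)) ≈ 0.4049

By the reflection principle for Brownian motion, P(M_t ≥ a) = 2 · P(B_t ≥ a) for a ≥ 0. Since B_t ~ N(0, t), P(B_t ≥ 2.69) = 1 − Φ(2.69/√t) = 1 − Φ(2.69/√10.43) = 1 − Φ(0.8329). So
  P(M_{10.43} ≥ 2.69) = 2(1 − Φ(0.8329)) ≈ 0.4049.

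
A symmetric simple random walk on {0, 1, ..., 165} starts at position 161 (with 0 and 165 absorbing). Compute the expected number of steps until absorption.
E[τ | X_0 = 161] = 644

Let v_k = E[τ | X_0 = k]. Boundary: v_0 = v_165 = 0. Recurrence: v_k = 1 + (v_{k-1} + v_{k+1})/2 for 1 ≤ k ≤ 164. The particular solution to v_k − (v_{k-1} + v_{k+1})/2 = 1 is v_k = −k^2. Adding homogeneous solution A + B k and matching boundaries gives v_k = k (165 − k). Substituting k = 161: v_161 = 161 · 4 = 644.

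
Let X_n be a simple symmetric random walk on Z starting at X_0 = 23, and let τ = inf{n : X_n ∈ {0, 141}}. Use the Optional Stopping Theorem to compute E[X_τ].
E[X_τ] = 23

X_n is a martingale and τ is a bounded-mean stopping time (indeed τ is finite a.s. with bounded expectation since the walk is in a bounded region). By the OST, E[X_τ] = E[X_0] = 23. Equivalently: E[X_τ] = 141 · P(hit 141 first) + 0 · P(hit 0 first) = 141 · (23/141) = 23.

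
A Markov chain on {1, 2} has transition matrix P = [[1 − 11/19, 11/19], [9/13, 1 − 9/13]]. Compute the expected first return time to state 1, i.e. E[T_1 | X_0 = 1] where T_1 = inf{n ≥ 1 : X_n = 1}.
E[T_1 | X_0 = 1] = 1/π_1 = 314/171

For an irreducible recurrent Markov chain with stationary distribution π, E[T_i | X_0 = i] = 1/π_i (Kac's formula). Here π_1 = (9/13)/(11/19 + 9/13) = (9/13)/(314/247) = 171/314, so E[T_1 | X_0 = 1] = 1/π_1 = (11/19 + 9/13)/(9/13) = (314/247)/(9/13) = 314/171.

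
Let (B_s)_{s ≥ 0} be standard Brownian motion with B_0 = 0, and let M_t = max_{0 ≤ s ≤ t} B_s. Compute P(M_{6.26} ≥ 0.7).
P(M_{6.26} ≥ 0.7) = 2·P(B_{6.26} ≥ 0.7) = 2(1 − Φ(0.7/√6.26)) ≈ 0.7796

By the reflection principle for Brownian motion, P(M_t ≥ a) = 2 · P(B_t ≥ a) for a ≥ 0. Since B_t ~ N(0, t), P(B_t ≥ 0.7) = 1 − Φ(0.7/√t) = 1 − Φ(0.7/√6.26) = 1 − Φ(0.2798). So
  P(M_{6.26} ≥ 0.7) = 2(1 − Φ(0.2798)) ≈ 0.7796.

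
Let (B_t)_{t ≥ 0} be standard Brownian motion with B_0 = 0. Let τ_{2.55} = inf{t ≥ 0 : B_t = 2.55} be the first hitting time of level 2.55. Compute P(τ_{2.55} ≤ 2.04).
P(τ_{2.55} ≤ 2.04) = 2(1 − Φ(2.55/√2.04)) = 2(1 − Φ(1.7854)) ≈ 0.0742

By the reflection principle for standard BM, P(τ_b ≤ t) = 2 · P(B_t ≥ b). Since B_t ~ N(0, t), P(B_t ≥ 2.55) = 1 − Φ(2.55/√t) = 1 − Φ(2.55/√2.04) = 1 − Φ(1.7854) ≈ 0.03710. Doubling: P(τ_{2.55} ≤ 2.04) ≈ 2 · 0.03710 = 0.07420 ≈ 0.0742.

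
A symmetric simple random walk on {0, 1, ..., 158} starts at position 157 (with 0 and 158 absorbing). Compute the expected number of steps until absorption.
E[τ | X_0 = 157] = 157

Let v_k = E[τ | X_0 = k]. Boundary: v_0 = v_158 = 0. Recurrence: v_k = 1 + (v_{k-1} + v_{k+1})/2 for 1 ≤ k ≤ 157. The particular solution to v_k − (v_{k-1} + v_{k+1})/2 = 1 is v_k = −k^2. Adding homogeneous solution A + B k and matching boundaries gives v_k = k (158 − k). Substituting k = 157: v_157 = 157 · 1 = 157.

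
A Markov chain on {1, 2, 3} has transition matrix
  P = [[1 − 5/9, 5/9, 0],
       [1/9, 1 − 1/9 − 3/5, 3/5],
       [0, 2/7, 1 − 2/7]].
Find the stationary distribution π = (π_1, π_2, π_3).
π = (2/33, 10/33, 7/11)

This is a birth-death chain on three states, which satisfies detailed balance: π_1 · P_{12} = π_2 · P_{21} and π_2 · P_{23} = π_3 · P_{32}.
From π_1 · 5/9 = π_2 · 1/9: π_2/π_1 = (5/9)/(1/9) = 5.
From π_2 · 3/5 = π_3 · 2/7: π_3/π_2 = (3/5)/(2/7) = 21/10.
Take π_1 proportional to 1; then unnormalized π = (1, 5, 21/2). Normalize by dividing by the sum 33/2:
  π = (2/33, 10/33, 7/11).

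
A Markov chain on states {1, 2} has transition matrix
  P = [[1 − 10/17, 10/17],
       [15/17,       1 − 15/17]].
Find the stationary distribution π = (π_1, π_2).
π_1 = 3/5, π_2 = 2/5

Solve πP = π with π_1 + π_2 = 1. From πP = π: π_1 · (1 − 10/17) + π_2 · 15/17 = π_1 ⇒ π_2 · 15/17 = π_1 · 10/17 ⇒ π_2/π_1 = (10/17)/(15/17) = 2/3. Together with π_1 + π_2 = 1:
  π_1 = (15/17)/(10/17 + 15/17) = (15/17)/(25/17) = 3/5,
  π_2 = (10/17)/(10/17 + 15/17) = (10/17)/(25/17) = 2/5.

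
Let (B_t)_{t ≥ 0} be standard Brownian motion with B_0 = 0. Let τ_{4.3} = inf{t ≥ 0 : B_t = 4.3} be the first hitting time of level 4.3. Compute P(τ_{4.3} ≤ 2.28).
P(τ_{4.3} ≤ 2.28) = 2(1 − Φ(4.3/√2.28)) = 2(1 − Φ(2.8477)) ≈ 0.0044

By the reflection principle for standard BM, P(τ_b ≤ t) = 2 · P(B_t ≥ b). Since B_t ~ N(0, t), P(B_t ≥ 4.3) = 1 − Φ(4.3/√t) = 1 − Φ(4.3/√2.28) = 1 − Φ(2.8477) ≈ 0.00220. Doubling: P(τ_{4.3} ≤ 2.28) ≈ 2 · 0.00220 = 0.00440 ≈ 0.0044.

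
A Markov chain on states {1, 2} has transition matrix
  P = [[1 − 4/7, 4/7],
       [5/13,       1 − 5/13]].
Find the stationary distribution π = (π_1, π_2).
π_1 = 35/87, π_2 = 52/87

Solve πP = π with π_1 + π_2 = 1. From πP = π: π_1 · (1 − 4/7) + π_2 · 5/13 = π_1 ⇒ π_2 · 5/13 = π_1 · 4/7 ⇒ π_2/π_1 = (4/7)/(5/13) = 52/35. Together with π_1 + π_2 = 1:
  π_1 = (5/13)/(4/7 + 5/13) = (5/13)/(87/91) = 35/87,
  π_2 = (4/7)/(4/7 + 5/13) = (4/7)/(87/91) = 52/87.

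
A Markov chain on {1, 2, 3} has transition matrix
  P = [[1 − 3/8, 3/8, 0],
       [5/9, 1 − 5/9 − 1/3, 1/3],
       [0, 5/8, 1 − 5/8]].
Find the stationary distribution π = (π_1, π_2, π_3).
π = (200/407, 135/407, 72/407)

This is a birth-death chain on three states, which satisfies detailed balance: π_1 · P_{12} = π_2 · P_{21} and π_2 · P_{23} = π_3 · P_{32}.
From π_1 · 3/8 = π_2 · 5/9: π_2/π_1 = (3/8)/(5/9) = 27/40.
From π_2 · 1/3 = π_3 · 5/8: π_3/π_2 = (1/3)/(5/8) = 8/15.
Take π_1 proportional to 1; then unnormalized π = (1, 27/40, 9/25). Normalize by dividing by the sum 407/200:
  π = (200/407, 135/407, 72/407).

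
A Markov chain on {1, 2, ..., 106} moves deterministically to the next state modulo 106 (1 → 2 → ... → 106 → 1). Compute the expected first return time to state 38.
E[T_38 | X_0 = 38] = 106

The chain cycles deterministically, so starting at state 38 it returns in exactly 106 steps. Equivalently, the stationary distribution is uniform π_j = 1/106 for every state j, so by Kac's formula E[T_38] = 1/π_38 = 106.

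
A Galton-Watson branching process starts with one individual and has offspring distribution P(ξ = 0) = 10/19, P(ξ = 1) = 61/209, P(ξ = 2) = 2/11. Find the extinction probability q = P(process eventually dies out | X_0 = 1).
q = 1

Mean offspring μ = 0·10/19 + 1·61/209 + 2·2/11 = 137/209 ≤ 1. For μ ≤ 1 with offspring not concentrated at 1, the Galton-Watson process goes extinct almost surely, so q = 1.
(Algebraic check: The pgf is f(s) = 10/19 + 61/209·s + 2/11·s². The extinction probability q is the smallest fixed point of f in [0, 1]. Setting s = f(s):
  2/11·s² + (61/209 − 1)·s + 10/19 = 0
  2/11·s² − (10/19 + 2/11)·s + 10/19 = 0
which factors as (s − 1)·(2/11·s − 10/19) = 0, giving roots s = 1 and s = (10/19)/(2/11) = 55/19. Since 55/19 ≥ 1, the smallest root in [0, 1] is s = 1.)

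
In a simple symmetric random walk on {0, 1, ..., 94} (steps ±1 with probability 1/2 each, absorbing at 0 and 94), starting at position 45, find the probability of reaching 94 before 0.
P(hit 94 before 0) = 45/94

Let u_k = P(hit 94 before 0 | start at k). Then u_0 = 0, u_94 = 1, and u_k = u_{k-1}/2 + u_{k+1}/2 for 1 ≤ k ≤ 93. This harmonic recurrence is solved by u_k = k/94, giving u_45 = 45/94.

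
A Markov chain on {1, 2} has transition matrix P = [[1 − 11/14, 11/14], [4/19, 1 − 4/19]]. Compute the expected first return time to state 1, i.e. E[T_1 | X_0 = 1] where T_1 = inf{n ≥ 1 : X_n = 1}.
E[T_1 | X_0 = 1] = 1/π_1 = 265/56

For an irreducible recurrent Markov chain with stationary distribution π, E[T_i | X_0 = i] = 1/π_i (Kac's formula). Here π_1 = (4/19)/(11/14 + 4/19) = (4/19)/(265/266) = 56/265, so E[T_1 | X_0 = 1] = 1/π_1 = (11/14 + 4/19)/(4/19) = (265/266)/(4/19) = 265/56.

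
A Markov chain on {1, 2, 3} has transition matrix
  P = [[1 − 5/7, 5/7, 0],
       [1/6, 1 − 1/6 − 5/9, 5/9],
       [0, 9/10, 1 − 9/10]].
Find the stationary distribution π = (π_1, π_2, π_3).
π = (189/1499, 810/1499, 500/1499)

This is a birth-death chain on three states, which satisfies detailed balance: π_1 · P_{12} = π_2 · P_{21} and π_2 · P_{23} = π_3 · P_{32}.
From π_1 · 5/7 = π_2 · 1/6: π_2/π_1 = (5/7)/(1/6) = 30/7.
From π_2 · 5/9 = π_3 · 9/10: π_3/π_2 = (5/9)/(9/10) = 50/81.
Take π_1 proportional to 1; then unnormalized π = (1, 30/7, 500/189). Normalize by dividing by the sum 1499/189:
  π = (189/1499, 810/1499, 500/1499).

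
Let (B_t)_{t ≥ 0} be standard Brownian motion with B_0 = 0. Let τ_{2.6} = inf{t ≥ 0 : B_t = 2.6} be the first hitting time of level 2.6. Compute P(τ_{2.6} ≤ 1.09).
P(τ_{2.6} ≤ 1.09) = 2(1 − Φ(2.6/√1.09)) = 2(1 − Φ(2.4903)) ≈ 0.0128

By the reflection principle for standard BM, P(τ_b ≤ t) = 2 · P(B_t ≥ b). Since B_t ~ N(0, t), P(B_t ≥ 2.6) = 1 − Φ(2.6/√t) = 1 − Φ(2.6/√1.09) = 1 − Φ(2.4903) ≈ 0.00638. Doubling: P(τ_{2.6} ≤ 1.09) ≈ 2 · 0.00638 = 0.01276 ≈ 0.0128.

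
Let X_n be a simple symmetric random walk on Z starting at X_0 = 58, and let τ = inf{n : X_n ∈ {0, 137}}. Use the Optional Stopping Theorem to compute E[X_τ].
E[X_τ] = 58

X_n is a martingale and τ is a bounded-mean stopping time (indeed τ is finite a.s. with bounded expectation since the walk is in a bounded region). By the OST, E[X_τ] = E[X_0] = 58. Equivalently: E[X_τ] = 137 · P(hit 137 first) + 0 · P(hit 0 first) = 137 · (58/137) = 58.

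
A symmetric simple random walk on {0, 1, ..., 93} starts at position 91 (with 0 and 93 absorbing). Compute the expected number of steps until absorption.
E[τ | X_0 = 91] = 182

Let v_k = E[τ | X_0 = k]. Boundary: v_0 = v_93 = 0. Recurrence: v_k = 1 + (v_{k-1} + v_{k+1})/2 for 1 ≤ k ≤ 92. The particular solution to v_k − (v_{k-1} + v_{k+1})/2 = 1 is v_k = −k^2. Adding homogeneous solution A + B k and matching boundaries gives v_k = k (93 − k). Substituting k = 91: v_91 = 91 · 2 = 182.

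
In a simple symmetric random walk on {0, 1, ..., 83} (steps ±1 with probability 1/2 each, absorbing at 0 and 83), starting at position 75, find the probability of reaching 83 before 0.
P(hit 83 before 0) = 75/83

Let u_k = P(hit 83 before 0 | start at k). Then u_0 = 0, u_83 = 1, and u_k = u_{k-1}/2 + u_{k+1}/2 for 1 ≤ k ≤ 82. This harmonic recurrence is solved by u_k = k/83, giving u_75 = 75/83.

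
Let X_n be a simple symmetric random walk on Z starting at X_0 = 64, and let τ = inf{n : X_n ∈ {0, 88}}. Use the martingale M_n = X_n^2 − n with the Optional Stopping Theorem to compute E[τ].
E[τ] = 1536

M_n = X_n^2 − n is a martingale (since E[X_{n+1}^2 | F_n] = X_n^2 + 1). By OST (τ has finite mean in a bounded region), E[M_τ] = E[M_0] = X_0^2 − 0 = 64^2 = 4096. Also E[M_τ] = E[X_τ^2] − E[τ]. The walk exits at 0 or 88, with P(hit 88 first) = 64/88, so E[X_τ^2] = 88^2 · 64/88 + 0 = 5632. Thus E[τ] = E[X_τ^2] − E[M_τ] = 5632 − 4096 = 1536 = 64(88 − 64) = 1536.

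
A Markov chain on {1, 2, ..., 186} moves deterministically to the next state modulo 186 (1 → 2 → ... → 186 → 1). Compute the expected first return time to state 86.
E[T_86 | X_0 = 86] = 186

The chain cycles deterministically, so starting at state 86 it returns in exactly 186 steps. Equivalently, the stationary distribution is uniform π_j = 1/186 for every state j, so by Kac's formula E[T_86] = 1/π_86 = 186.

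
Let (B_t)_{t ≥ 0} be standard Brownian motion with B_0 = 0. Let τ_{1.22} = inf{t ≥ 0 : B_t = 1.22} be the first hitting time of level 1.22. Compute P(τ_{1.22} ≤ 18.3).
P(τ_{1.22} ≤ 18.3) = 2(1 − Φ(1.22/√18.3)) = 2(1 − Φ(0.2852)) ≈ 0.7755

By the reflection principle for standard BM, P(τ_b ≤ t) = 2 · P(B_t ≥ b). Since B_t ~ N(0, t), P(B_t ≥ 1.22) = 1 − Φ(1.22/√t) = 1 − Φ(1.22/√18.3) = 1 − Φ(0.2852) ≈ 0.38775. Doubling: P(τ_{1.22} ≤ 18.3) ≈ 2 · 0.38775 = 0.77550 ≈ 0.7755.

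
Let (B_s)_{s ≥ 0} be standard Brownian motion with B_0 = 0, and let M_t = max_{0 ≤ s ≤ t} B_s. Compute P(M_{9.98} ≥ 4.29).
P(M_{9.98} ≥ 4.29) = 2·P(B_{9.98} ≥ 4.29) = 2(1 − Φ(4.29/√9.98)) ≈ 0.1745

By the reflection principle for Brownian motion, P(M_t ≥ a) = 2 · P(B_t ≥ a) for a ≥ 0. Since B_t ~ N(0, t), P(B_t ≥ 4.29) = 1 − Φ(4.29/√t) = 1 − Φ(4.29/√9.98) = 1 − Φ(1.3580). So
  P(M_{9.98} ≥ 4.29) = 2(1 − Φ(1.3580)) ≈ 0.1745.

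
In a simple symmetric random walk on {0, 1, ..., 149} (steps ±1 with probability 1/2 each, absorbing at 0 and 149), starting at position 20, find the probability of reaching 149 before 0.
P(hit 149 before 0) = 20/149

Let u_k = P(hit 149 before 0 | start at k). Then u_0 = 0, u_149 = 1, and u_k = u_{k-1}/2 + u_{k+1}/2 for 1 ≤ k ≤ 148. This harmonic recurrence is solved by u_k = k/149, giving u_20 = 20/149.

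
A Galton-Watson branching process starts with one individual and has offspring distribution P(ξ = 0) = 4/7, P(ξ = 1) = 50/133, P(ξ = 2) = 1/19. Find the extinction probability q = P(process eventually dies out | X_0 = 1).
q = 1

Mean offspring μ = 0·4/7 + 1·50/133 + 2·1/19 = 64/133 ≤ 1. For μ ≤ 1 with offspring not concentrated at 1, the Galton-Watson process goes extinct almost surely, so q = 1.
(Algebraic check: The pgf is f(s) = 4/7 + 50/133·s + 1/19·s². The extinction probability q is the smallest fixed point of f in [0, 1]. Setting s = f(s):
  1/19·s² + (50/133 − 1)·s + 4/7 = 0
  1/19·s² − (4/7 + 1/19)·s + 4/7 = 0
which factors as (s − 1)·(1/19·s − 4/7) = 0, giving roots s = 1 and s = (4/7)/(1/19) = 76/7. Since 76/7 ≥ 1, the smallest root in [0, 1] is s = 1.)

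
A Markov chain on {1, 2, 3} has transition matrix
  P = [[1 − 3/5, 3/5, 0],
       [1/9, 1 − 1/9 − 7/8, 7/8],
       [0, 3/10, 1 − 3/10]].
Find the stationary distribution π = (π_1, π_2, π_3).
π = (20/443, 108/443, 315/443)

This is a birth-death chain on three states, which satisfies detailed balance: π_1 · P_{12} = π_2 · P_{21} and π_2 · P_{23} = π_3 · P_{32}.
From π_1 · 3/5 = π_2 · 1/9: π_2/π_1 = (3/5)/(1/9) = 27/5.
From π_2 · 7/8 = π_3 · 3/10: π_3/π_2 = (7/8)/(3/10) = 35/12.
Take π_1 proportional to 1; then unnormalized π = (1, 27/5, 63/4). Normalize by dividing by the sum 443/20:
  π = (20/443, 108/443, 315/443).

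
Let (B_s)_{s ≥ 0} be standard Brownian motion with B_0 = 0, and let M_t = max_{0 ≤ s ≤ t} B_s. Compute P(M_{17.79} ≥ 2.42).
P(M_{17.79} ≥ 2.42) = 2·P(B_{17.79} ≥ 2.42) = 2(1 − Φ(2.42/√17.79)) ≈ 0.5661

By the reflection principle for Brownian motion, P(M_t ≥ a) = 2 · P(B_t ≥ a) for a ≥ 0. Since B_t ~ N(0, t), P(B_t ≥ 2.42) = 1 − Φ(2.42/√t) = 1 − Φ(2.42/√17.79) = 1 − Φ(0.5738). So
  P(M_{17.79} ≥ 2.42) = 2(1 − Φ(0.5738)) ≈ 0.5661.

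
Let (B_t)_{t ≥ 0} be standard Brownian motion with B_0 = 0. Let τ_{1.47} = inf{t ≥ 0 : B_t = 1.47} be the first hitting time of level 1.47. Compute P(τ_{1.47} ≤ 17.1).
P(τ_{1.47} ≤ 17.1) = 2(1 − Φ(1.47/√17.1)) = 2(1 − Φ(0.3555)) ≈ 0.7222

By the reflection principle for standard BM, P(τ_b ≤ t) = 2 · P(B_t ≥ b). Since B_t ~ N(0, t), P(B_t ≥ 1.47) = 1 − Φ(1.47/√t) = 1 − Φ(1.47/√17.1) = 1 − Φ(0.3555) ≈ 0.36111. Doubling: P(τ_{1.47} ≤ 17.1) ≈ 2 · 0.36111 = 0.72222 ≈ 0.7222.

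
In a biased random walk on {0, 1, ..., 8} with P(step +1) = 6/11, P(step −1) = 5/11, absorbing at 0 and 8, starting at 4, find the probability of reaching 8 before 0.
P(hit 8 before 0) = (1 − (5/6)^4) / (1 − (5/6)^8) = 1296/1921

Let u_k denote P(reach 8 before 0 | start at k). Boundary: u_0 = 0, u_8 = 1. Recurrence: u_k = 6/11·u_{k+1} + 5/11·u_{k-1} for 1 ≤ k ≤ 7. Try u_k = A + B·r^k with r = q/p = (5/11)/(6/11) = 5/6. Substitution satisfies the recurrence; boundary conditions give:
  u_k = (1 − r^k) / (1 − r^N) = (1 − (5/6)^4) / (1 − (5/6)^8) = 1296/1921.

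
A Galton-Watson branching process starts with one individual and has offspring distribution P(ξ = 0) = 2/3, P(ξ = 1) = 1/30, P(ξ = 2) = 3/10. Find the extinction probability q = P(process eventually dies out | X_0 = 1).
q = 1

Mean offspring μ = 0·2/3 + 1·1/30 + 2·3/10 = 19/30 ≤ 1. For μ ≤ 1 with offspring not concentrated at 1, the Galton-Watson process goes extinct almost surely, so q = 1.
(Algebraic check: The pgf is f(s) = 2/3 + 1/30·s + 3/10·s². The extinction probability q is the smallest fixed point of f in [0, 1]. Setting s = f(s):
  3/10·s² + (1/30 − 1)·s + 2/3 = 0
  3/10·s² − (2/3 + 3/10)·s + 2/3 = 0
which factors as (s − 1)·(3/10·s − 2/3) = 0, giving roots s = 1 and s = (2/3)/(3/10) = 20/9. Since 20/9 ≥ 1, the smallest root in [0, 1] is s = 1.)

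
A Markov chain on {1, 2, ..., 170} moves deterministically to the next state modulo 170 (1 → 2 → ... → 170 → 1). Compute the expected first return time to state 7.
E[T_7 | X_0 = 7] = 170

The chain cycles deterministically, so starting at state 7 it returns in exactly 170 steps. Equivalently, the stationary distribution is uniform π_j = 1/170 for every state j, so by Kac's formula E[T_7] = 1/π_7 = 170.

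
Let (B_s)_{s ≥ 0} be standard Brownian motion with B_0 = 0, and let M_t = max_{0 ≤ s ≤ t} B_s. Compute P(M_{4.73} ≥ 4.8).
P(M_{4.73} ≥ 4.8) = 2·P(B_{4.73} ≥ 4.8) = 2(1 − Φ(4.8/√4.73)) ≈ 0.0273

By the reflection principle for Brownian motion, P(M_t ≥ a) = 2 · P(B_t ≥ a) for a ≥ 0. Since B_t ~ N(0, t), P(B_t ≥ 4.8) = 1 − Φ(4.8/√t) = 1 − Φ(4.8/√4.73) = 1 − Φ(2.2070). So
  P(M_{4.73} ≥ 4.8) = 2(1 − Φ(2.2070)) ≈ 0.0273.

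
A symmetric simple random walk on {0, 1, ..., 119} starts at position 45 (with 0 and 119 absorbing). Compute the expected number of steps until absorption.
E[τ | X_0 = 45] = 3330

Let v_k = E[τ | X_0 = k]. Boundary: v_0 = v_119 = 0. Recurrence: v_k = 1 + (v_{k-1} + v_{k+1})/2 for 1 ≤ k ≤ 118. The particular solution to v_k − (v_{k-1} + v_{k+1})/2 = 1 is v_k = −k^2. Adding homogeneous solution A + B k and matching boundaries gives v_k = k (119 − k). Substituting k = 45: v_45 = 45 · 74 = 3330.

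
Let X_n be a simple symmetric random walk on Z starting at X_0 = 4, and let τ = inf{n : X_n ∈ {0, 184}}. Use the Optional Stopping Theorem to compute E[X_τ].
E[X_τ] = 4

X_n is a martingale and τ is a bounded-mean stopping time (indeed τ is finite a.s. with bounded expectation since the walk is in a bounded region). By the OST, E[X_τ] = E[X_0] = 4. Equivalently: E[X_τ] = 184 · P(hit 184 first) + 0 · P(hit 0 first) = 184 · (4/184) = 4.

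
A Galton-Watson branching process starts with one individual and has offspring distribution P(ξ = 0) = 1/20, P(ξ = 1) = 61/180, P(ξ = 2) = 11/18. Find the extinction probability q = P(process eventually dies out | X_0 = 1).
q = 9/110

The pgf is f(s) = 1/20 + 61/180·s + 11/18·s². The extinction probability q is the smallest fixed point of f in [0, 1]. Setting s = f(s):
  11/18·s² + (61/180 − 1)·s + 1/20 = 0
  11/18·s² − (1/20 + 11/18)·s + 1/20 = 0
which factors as (s − 1)·(11/18·s − 1/20) = 0, giving roots s = 1 and s = (1/20)/(11/18) = 9/110.
Mean offspring μ = 61/180 + 2·11/18 = 281/180 > 1 (supercritical), so q < 1. The extinction probability is the smaller root: q = (1/20)/(11/18) = 9/110.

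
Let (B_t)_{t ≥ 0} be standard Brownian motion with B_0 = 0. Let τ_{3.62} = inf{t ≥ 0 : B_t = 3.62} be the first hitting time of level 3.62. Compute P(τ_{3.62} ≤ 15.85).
P(τ_{3.62} ≤ 15.85) = 2(1 − Φ(3.62/√15.85)) = 2(1 − Φ(0.9093)) ≈ 0.3632

By the reflection principle for standard BM, P(τ_b ≤ t) = 2 · P(B_t ≥ b). Since B_t ~ N(0, t), P(B_t ≥ 3.62) = 1 − Φ(3.62/√t) = 1 − Φ(3.62/√15.85) = 1 − Φ(0.9093) ≈ 0.18160. Doubling: P(τ_{3.62} ≤ 15.85) ≈ 2 · 0.18160 = 0.36320 ≈ 0.3632.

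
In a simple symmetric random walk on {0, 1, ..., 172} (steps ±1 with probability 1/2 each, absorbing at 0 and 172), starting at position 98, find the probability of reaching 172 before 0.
P(hit 172 before 0) = 98/172 = 49/86

Let u_k = P(hit 172 before 0 | start at k). Then u_0 = 0, u_172 = 1, and u_k = u_{k-1}/2 + u_{k+1}/2 for 1 ≤ k ≤ 171. This harmonic recurrence is solved by u_k = k/172, giving u_98 = 98/172 = 49/86.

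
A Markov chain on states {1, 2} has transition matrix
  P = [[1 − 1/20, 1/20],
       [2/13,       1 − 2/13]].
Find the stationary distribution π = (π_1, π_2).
π_1 = 40/53, π_2 = 13/53

Solve πP = π with π_1 + π_2 = 1. From πP = π: π_1 · (1 − 1/20) + π_2 · 2/13 = π_1 ⇒ π_2 · 2/13 = π_1 · 1/20 ⇒ π_2/π_1 = (1/20)/(2/13) = 13/40. Together with π_1 + π_2 = 1:
  π_1 = (2/13)/(1/20 + 2/13) = (2/13)/(53/260) = 40/53,
  π_2 = (1/20)/(1/20 + 2/13) = (1/20)/(53/260) = 13/53.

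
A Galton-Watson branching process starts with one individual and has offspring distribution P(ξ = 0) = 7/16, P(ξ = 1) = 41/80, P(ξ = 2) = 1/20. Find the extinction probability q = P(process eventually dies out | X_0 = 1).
q = 1

Mean offspring μ = 0·7/16 + 1·41/80 + 2·1/20 = 49/80 ≤ 1. For μ ≤ 1 with offspring not concentrated at 1, the Galton-Watson process goes extinct almost surely, so q = 1.
(Algebraic check: The pgf is f(s) = 7/16 + 41/80·s + 1/20·s². The extinction probability q is the smallest fixed point of f in [0, 1]. Setting s = f(s):
  1/20·s² + (41/80 − 1)·s + 7/16 = 0
  1/20·s² − (7/16 + 1/20)·s + 7/16 = 0
which factors as (s − 1)·(1/20·s − 7/16) = 0, giving roots s = 1 and s = (7/16)/(1/20) = 35/4. Since 35/4 ≥ 1, the smallest root in [0, 1] is s = 1.)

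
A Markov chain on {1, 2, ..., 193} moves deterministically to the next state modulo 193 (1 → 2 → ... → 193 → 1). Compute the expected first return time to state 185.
E[T_185 | X_0 = 185] = 193

The chain cycles deterministically, so starting at state 185 it returns in exactly 193 steps. Equivalently, the stationary distribution is uniform π_j = 1/193 for every state j, so by Kac's formula E[T_185] = 1/π_185 = 193.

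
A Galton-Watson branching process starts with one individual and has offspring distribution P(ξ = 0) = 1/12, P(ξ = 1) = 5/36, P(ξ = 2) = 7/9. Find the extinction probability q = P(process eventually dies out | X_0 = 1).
q = 3/28

The pgf is f(s) = 1/12 + 5/36·s + 7/9·s². The extinction probability q is the smallest fixed point of f in [0, 1]. Setting s = f(s):
  7/9·s² + (5/36 − 1)·s + 1/12 = 0
  7/9·s² − (1/12 + 7/9)·s + 1/12 = 0
which factors as (s − 1)·(7/9·s − 1/12) = 0, giving roots s = 1 and s = (1/12)/(7/9) = 3/28.
Mean offspring μ = 5/36 + 2·7/9 = 61/36 > 1 (supercritical), so q < 1. The extinction probability is the smaller root: q = (1/12)/(7/9) = 3/28.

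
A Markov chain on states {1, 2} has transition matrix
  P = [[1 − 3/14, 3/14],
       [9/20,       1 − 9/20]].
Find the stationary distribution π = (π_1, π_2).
π_1 = 21/31, π_2 = 10/31

Solve πP = π with π_1 + π_2 = 1. From πP = π: π_1 · (1 − 3/14) + π_2 · 9/20 = π_1 ⇒ π_2 · 9/20 = π_1 · 3/14 ⇒ π_2/π_1 = (3/14)/(9/20) = 10/21. Together with π_1 + π_2 = 1:
  π_1 = (9/20)/(3/14 + 9/20) = (9/20)/(93/140) = 21/31,
  π_2 = (3/14)/(3/14 + 9/20) = (3/14)/(93/140) = 10/31.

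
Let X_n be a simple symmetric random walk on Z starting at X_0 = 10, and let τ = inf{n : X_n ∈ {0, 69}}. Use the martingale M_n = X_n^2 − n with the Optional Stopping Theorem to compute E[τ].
E[τ] = 590

M_n = X_n^2 − n is a martingale (since E[X_{n+1}^2 | F_n] = X_n^2 + 1). By OST (τ has finite mean in a bounded region), E[M_τ] = E[M_0] = X_0^2 − 0 = 10^2 = 100. Also E[M_τ] = E[X_τ^2] − E[τ]. The walk exits at 0 or 69, with P(hit 69 first) = 10/69, so E[X_τ^2] = 69^2 · 10/69 + 0 = 690. Thus E[τ] = E[X_τ^2] − E[M_τ] = 690 − 100 = 590 = 10(69 − 10) = 590.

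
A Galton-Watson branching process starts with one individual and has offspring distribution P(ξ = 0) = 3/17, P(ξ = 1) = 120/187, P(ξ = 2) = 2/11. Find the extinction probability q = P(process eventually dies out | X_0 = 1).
q = 33/34

The pgf is f(s) = 3/17 + 120/187·s + 2/11·s². The extinction probability q is the smallest fixed point of f in [0, 1]. Setting s = f(s):
  2/11·s² + (120/187 − 1)·s + 3/17 = 0
  2/11·s² − (3/17 + 2/11)·s + 3/17 = 0
which factors as (s − 1)·(2/11·s − 3/17) = 0, giving roots s = 1 and s = (3/17)/(2/11) = 33/34.
Mean offspring μ = 120/187 + 2·2/11 = 188/187 > 1 (supercritical), so q < 1. The extinction probability is the smaller root: q = (3/17)/(2/11) = 33/34.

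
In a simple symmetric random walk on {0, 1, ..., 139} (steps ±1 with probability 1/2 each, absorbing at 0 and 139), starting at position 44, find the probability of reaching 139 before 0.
P(hit 139 before 0) = 44/139

Let u_k = P(hit 139 before 0 | start at k). Then u_0 = 0, u_139 = 1, and u_k = u_{k-1}/2 + u_{k+1}/2 for 1 ≤ k ≤ 138. This harmonic recurrence is solved by u_k = k/139, giving u_44 = 44/139.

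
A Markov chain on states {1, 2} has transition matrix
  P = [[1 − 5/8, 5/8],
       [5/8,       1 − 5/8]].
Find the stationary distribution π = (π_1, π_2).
π_1 = 1/2, π_2 = 1/2

Solve πP = π with π_1 + π_2 = 1. From πP = π: π_1 · (1 − 5/8) + π_2 · 5/8 = π_1 ⇒ π_2 · 5/8 = π_1 · 5/8 ⇒ π_2/π_1 = (5/8)/(5/8) = 1. Together with π_1 + π_2 = 1:
  π_1 = (5/8)/(5/8 + 5/8) = (5/8)/(5/4) = 1/2,
  π_2 = (5/8)/(5/8 + 5/8) = (5/8)/(5/4) = 1/2.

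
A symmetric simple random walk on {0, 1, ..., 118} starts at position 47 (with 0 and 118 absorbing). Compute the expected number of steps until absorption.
E[τ | X_0 = 47] = 3337

Let v_k = E[τ | X_0 = k]. Boundary: v_0 = v_118 = 0. Recurrence: v_k = 1 + (v_{k-1} + v_{k+1})/2 for 1 ≤ k ≤ 117. The particular solution to v_k − (v_{k-1} + v_{k+1})/2 = 1 is v_k = −k^2. Adding homogeneous solution A + B k and matching boundaries gives v_k = k (118 − k). Substituting k = 47: v_47 = 47 · 71 = 3337.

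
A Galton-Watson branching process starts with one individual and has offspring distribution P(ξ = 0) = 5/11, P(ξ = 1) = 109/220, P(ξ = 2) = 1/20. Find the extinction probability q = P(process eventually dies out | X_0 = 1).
q = 1

Mean offspring μ = 0·5/11 + 1·109/220 + 2·1/20 = 131/220 ≤ 1. For μ ≤ 1 with offspring not concentrated at 1, the Galton-Watson process goes extinct almost surely, so q = 1.
(Algebraic check: The pgf is f(s) = 5/11 + 109/220·s + 1/20·s². The extinction probability q is the smallest fixed point of f in [0, 1]. Setting s = f(s):
  1/20·s² + (109/220 − 1)·s + 5/11 = 0
  1/20·s² − (5/11 + 1/20)·s + 5/11 = 0
which factors as (s − 1)·(1/20·s − 5/11) = 0, giving roots s = 1 and s = (5/11)/(1/20) = 100/11. Since 100/11 ≥ 1, the smallest root in [0, 1] is s = 1.)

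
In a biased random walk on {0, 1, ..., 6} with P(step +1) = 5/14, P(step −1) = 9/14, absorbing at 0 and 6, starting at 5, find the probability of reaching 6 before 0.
P(hit 6 before 0) = (1 − (9/5)^5) / (1 − (9/5)^6) = 69905/128954

Let u_k denote P(reach 6 before 0 | start at k). Boundary: u_0 = 0, u_6 = 1. Recurrence: u_k = 5/14·u_{k+1} + 9/14·u_{k-1} for 1 ≤ k ≤ 5. Try u_k = A + B·r^k with r = q/p = (9/14)/(5/14) = 9/5. Substitution satisfies the recurrence; boundary conditions give:
  u_k = (1 − r^k) / (1 − r^N) = (1 − (9/5)^5) / (1 − (9/5)^6) = 69905/128954.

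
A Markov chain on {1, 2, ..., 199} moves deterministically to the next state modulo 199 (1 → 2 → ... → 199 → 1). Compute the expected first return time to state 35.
E[T_35 | X_0 = 35] = 199

The chain cycles deterministically, so starting at state 35 it returns in exactly 199 steps. Equivalently, the stationary distribution is uniform π_j = 1/199 for every state j, so by Kac's formula E[T_35] = 1/π_35 = 199.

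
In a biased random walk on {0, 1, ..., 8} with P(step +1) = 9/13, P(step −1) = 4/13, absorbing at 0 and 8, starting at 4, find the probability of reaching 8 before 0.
P(hit 8 before 0) = (1 − (4/9)^4) / (1 − (4/9)^8) = 6561/6817

Let u_k denote P(reach 8 before 0 | start at k). Boundary: u_0 = 0, u_8 = 1. Recurrence: u_k = 9/13·u_{k+1} + 4/13·u_{k-1} for 1 ≤ k ≤ 7. Try u_k = A + B·r^k with r = q/p = (4/13)/(9/13) = 4/9. Substitution satisfies the recurrence; boundary conditions give:
  u_k = (1 − r^k) / (1 − r^N) = (1 − (4/9)^4) / (1 − (4/9)^8) = 6561/6817.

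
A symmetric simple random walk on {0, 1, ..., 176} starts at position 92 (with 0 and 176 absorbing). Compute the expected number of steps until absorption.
E[τ | X_0 = 92] = 7728

Let v_k = E[τ | X_0 = k]. Boundary: v_0 = v_176 = 0. Recurrence: v_k = 1 + (v_{k-1} + v_{k+1})/2 for 1 ≤ k ≤ 175. The particular solution to v_k − (v_{k-1} + v_{k+1})/2 = 1 is v_k = −k^2. Adding homogeneous solution A + B k and matching boundaries gives v_k = k (176 − k). Substituting k = 92: v_92 = 92 · 84 = 7728.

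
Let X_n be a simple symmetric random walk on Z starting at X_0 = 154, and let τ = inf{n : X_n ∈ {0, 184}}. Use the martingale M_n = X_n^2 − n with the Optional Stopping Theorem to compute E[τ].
E[τ] = 4620

M_n = X_n^2 − n is a martingale (since E[X_{n+1}^2 | F_n] = X_n^2 + 1). By OST (τ has finite mean in a bounded region), E[M_τ] = E[M_0] = X_0^2 − 0 = 154^2 = 23716. Also E[M_τ] = E[X_τ^2] − E[τ]. The walk exits at 0 or 184, with P(hit 184 first) = 154/184, so E[X_τ^2] = 184^2 · 154/184 + 0 = 28336. Thus E[τ] = E[X_τ^2] − E[M_τ] = 28336 − 23716 = 4620 = 154(184 − 154) = 4620.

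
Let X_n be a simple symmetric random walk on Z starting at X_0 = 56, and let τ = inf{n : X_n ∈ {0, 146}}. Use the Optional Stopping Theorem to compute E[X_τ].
E[X_τ] = 56

X_n is a martingale and τ is a bounded-mean stopping time (indeed τ is finite a.s. with bounded expectation since the walk is in a bounded region). By the OST, E[X_τ] = E[X_0] = 56. Equivalently: E[X_τ] = 146 · P(hit 146 first) + 0 · P(hit 0 first) = 146 · (56/146) = 56.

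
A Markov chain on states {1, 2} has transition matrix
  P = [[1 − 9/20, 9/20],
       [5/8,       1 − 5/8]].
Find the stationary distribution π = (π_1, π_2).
π_1 = 25/43, π_2 = 18/43

Solve πP = π with π_1 + π_2 = 1. From πP = π: π_1 · (1 − 9/20) + π_2 · 5/8 = π_1 ⇒ π_2 · 5/8 = π_1 · 9/20 ⇒ π_2/π_1 = (9/20)/(5/8) = 18/25. Together with π_1 + π_2 = 1:
  π_1 = (5/8)/(9/20 + 5/8) = (5/8)/(43/40) = 25/43,
  π_2 = (9/20)/(9/20 + 5/8) = (9/20)/(43/40) = 18/43.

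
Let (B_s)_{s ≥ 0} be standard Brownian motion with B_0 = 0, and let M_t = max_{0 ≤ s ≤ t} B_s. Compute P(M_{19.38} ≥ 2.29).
P(M_{19.38} ≥ 2.29) = 2·P(B_{19.38} ≥ 2.29) = 2(1 − Φ(2.29/√19.38)) ≈ 0.6029

By the reflection principle for Brownian motion, P(M_t ≥ a) = 2 · P(B_t ≥ a) for a ≥ 0. Since B_t ~ N(0, t), P(B_t ≥ 2.29) = 1 − Φ(2.29/√t) = 1 − Φ(2.29/√19.38) = 1 − Φ(0.5202). So
  P(M_{19.38} ≥ 2.29) = 2(1 − Φ(0.5202)) ≈ 0.6029.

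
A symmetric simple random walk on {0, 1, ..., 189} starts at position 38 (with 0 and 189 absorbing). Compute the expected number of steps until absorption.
E[τ | X_0 = 38] = 5738

Let v_k = E[τ | X_0 = k]. Boundary: v_0 = v_189 = 0. Recurrence: v_k = 1 + (v_{k-1} + v_{k+1})/2 for 1 ≤ k ≤ 188. The particular solution to v_k − (v_{k-1} + v_{k+1})/2 = 1 is v_k = −k^2. Adding homogeneous solution A + B k and matching boundaries gives v_k = k (189 − k). Substituting k = 38: v_38 = 38 · 151 = 5738.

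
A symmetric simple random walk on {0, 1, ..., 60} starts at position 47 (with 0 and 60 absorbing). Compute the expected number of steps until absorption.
E[τ | X_0 = 47] = 611

Let v_k = E[τ | X_0 = k]. Boundary: v_0 = v_60 = 0. Recurrence: v_k = 1 + (v_{k-1} + v_{k+1})/2 for 1 ≤ k ≤ 59. The particular solution to v_k − (v_{k-1} + v_{k+1})/2 = 1 is v_k = −k^2. Adding homogeneous solution A + B k and matching boundaries gives v_k = k (60 − k). Substituting k = 47: v_47 = 47 · 13 = 611.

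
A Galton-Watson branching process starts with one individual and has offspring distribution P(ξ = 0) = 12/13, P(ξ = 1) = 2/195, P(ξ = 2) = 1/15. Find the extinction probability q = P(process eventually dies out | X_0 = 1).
q = 1

Mean offspring μ = 0·12/13 + 1·2/195 + 2·1/15 = 28/195 ≤ 1. For μ ≤ 1 with offspring not concentrated at 1, the Galton-Watson process goes extinct almost surely, so q = 1.
(Algebraic check: The pgf is f(s) = 12/13 + 2/195·s + 1/15·s². The extinction probability q is the smallest fixed point of f in [0, 1]. Setting s = f(s):
  1/15·s² + (2/195 − 1)·s + 12/13 = 0
  1/15·s² − (12/13 + 1/15)·s + 12/13 = 0
which factors as (s − 1)·(1/15·s − 12/13) = 0, giving roots s = 1 and s = (12/13)/(1/15) = 180/13. Since 180/13 ≥ 1, the smallest root in [0, 1] is s = 1.)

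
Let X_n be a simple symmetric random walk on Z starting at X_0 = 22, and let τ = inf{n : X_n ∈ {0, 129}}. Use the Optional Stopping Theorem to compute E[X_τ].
E[X_τ] = 22

X_n is a martingale and τ is a bounded-mean stopping time (indeed τ is finite a.s. with bounded expectation since the walk is in a bounded region). By the OST, E[X_τ] = E[X_0] = 22. Equivalently: E[X_τ] = 129 · P(hit 129 first) + 0 · P(hit 0 first) = 129 · (22/129) = 22.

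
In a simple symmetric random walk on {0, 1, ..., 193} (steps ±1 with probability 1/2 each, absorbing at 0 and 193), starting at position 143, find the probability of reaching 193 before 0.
P(hit 193 before 0) = 143/193

Let u_k = P(hit 193 before 0 | start at k). Then u_0 = 0, u_193 = 1, and u_k = u_{k-1}/2 + u_{k+1}/2 for 1 ≤ k ≤ 192. This harmonic recurrence is solved by u_k = k/193, giving u_143 = 143/193.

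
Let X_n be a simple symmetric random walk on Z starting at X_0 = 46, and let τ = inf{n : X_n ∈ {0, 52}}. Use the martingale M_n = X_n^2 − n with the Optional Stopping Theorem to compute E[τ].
E[τ] = 276

M_n = X_n^2 − n is a martingale (since E[X_{n+1}^2 | F_n] = X_n^2 + 1). By OST (τ has finite mean in a bounded region), E[M_τ] = E[M_0] = X_0^2 − 0 = 46^2 = 2116. Also E[M_τ] = E[X_τ^2] − E[τ]. The walk exits at 0 or 52, with P(hit 52 first) = 46/52, so E[X_τ^2] = 52^2 · 46/52 + 0 = 2392. Thus E[τ] = E[X_τ^2] − E[M_τ] = 2392 − 2116 = 276 = 46(52 − 46) = 276.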